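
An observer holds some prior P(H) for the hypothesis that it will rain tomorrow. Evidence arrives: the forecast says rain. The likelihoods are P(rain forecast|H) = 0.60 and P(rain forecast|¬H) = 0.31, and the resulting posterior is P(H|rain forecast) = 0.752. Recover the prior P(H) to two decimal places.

In odds form, posterior odds = prior odds × likelihood ratio, so prior odds = posterior odds ÷ LR.
Posterior odds = 0.752/(1−0.752) = 3.0323. LR = 0.60/0.31 = 1.9355.
Prior odds = 3.0323/1.9355 = 1.5667, so P(H) = 1.5667/(1+1.5667) ≈ 0.61.

P(H) = 0.61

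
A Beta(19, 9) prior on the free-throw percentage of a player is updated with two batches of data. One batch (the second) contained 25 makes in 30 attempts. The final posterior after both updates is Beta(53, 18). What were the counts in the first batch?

Sequential conjugate updates are equivalent to a single update on the pooled data, so total successes = posterior α − prior α and total failures = posterior β − prior β.
Total across both batches: 53−19=34 makes, 18−9=9 misses.
Subtract the second batch: 34−25=9 makes and 9−5=4 misses.

9 makes and 4 misses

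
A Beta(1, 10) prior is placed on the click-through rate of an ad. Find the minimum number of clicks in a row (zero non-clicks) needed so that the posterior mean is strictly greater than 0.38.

k = 6

After k clicks and 0 non-clicks the posterior is Beta(1+k, 10), with mean (1+k)/(1+10+k).
Set (1+k)/(11+k) > 0.38 and solve: k > (0.38·11 − 1)/(1 − 0.38) = 5.129.
The smallest integer exceeding 5.129 is 6, and checking k=6: (7)/(17) = 0.4118 > 0.38.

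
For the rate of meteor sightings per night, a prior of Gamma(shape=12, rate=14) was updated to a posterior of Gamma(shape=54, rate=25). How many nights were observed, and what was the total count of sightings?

n = 11 nights with total 42 sightings

A Gamma(α, β) prior (rate parametrization) on a Poisson rate with n observations summing to S gives posterior Gamma(α+S, β+n).
Matching: Σxᵢ = 54 − 12 = 42 and n = 25 − 14 = 11.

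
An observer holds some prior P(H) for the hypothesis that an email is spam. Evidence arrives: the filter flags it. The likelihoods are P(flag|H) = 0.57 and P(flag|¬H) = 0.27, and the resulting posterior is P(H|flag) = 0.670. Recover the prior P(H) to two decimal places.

In odds form, posterior odds = prior odds × likelihood ratio, so prior odds = posterior odds ÷ LR.
Posterior odds = 0.670/(1−0.670) = 2.0303. LR = 0.57/0.27 = 2.1111.
Prior odds = 2.0303/2.1111 = 0.9617, so P(H) = 0.9617/(1+0.9617) ≈ 0.49.

P(H) = 0.49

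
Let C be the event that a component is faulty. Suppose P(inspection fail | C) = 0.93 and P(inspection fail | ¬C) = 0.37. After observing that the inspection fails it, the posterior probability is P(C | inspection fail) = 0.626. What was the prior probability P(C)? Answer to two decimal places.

In odds form, posterior odds = prior odds × likelihood ratio, so prior odds = posterior odds ÷ LR.
Posterior odds = 0.626/(1−0.626) = 1.6738. LR = 0.93/0.37 = 2.5135.
Prior odds = 1.6738/2.5135 = 0.6659, so P(C) = 0.6659/(1+0.6659) ≈ 0.40.

P(C) = 0.40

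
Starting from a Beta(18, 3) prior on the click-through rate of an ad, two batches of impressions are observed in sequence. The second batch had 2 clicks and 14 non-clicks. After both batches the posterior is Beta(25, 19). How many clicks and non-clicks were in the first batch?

5 clicks and 2 non-clicks

Sequential conjugate updates are equivalent to a single update on the pooled data, so total successes = posterior α − prior α and total failures = posterior β − prior β.
Total across both batches: 25−18=7 clicks, 19−3=16 non-clicks.
Subtract the second batch: 7−2=5 clicks and 16−14=2 non-clicks.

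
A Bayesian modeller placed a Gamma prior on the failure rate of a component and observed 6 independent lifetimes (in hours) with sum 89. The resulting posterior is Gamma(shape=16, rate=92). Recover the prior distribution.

For an exponential likelihood with a Gamma(α, β) prior on the rate, n observations with total T give posterior Gamma(α+n, β+T).
So α = 16 − 6 = 10 and β = 92 − 89 = 3.

Gamma(shape=10, rate=3)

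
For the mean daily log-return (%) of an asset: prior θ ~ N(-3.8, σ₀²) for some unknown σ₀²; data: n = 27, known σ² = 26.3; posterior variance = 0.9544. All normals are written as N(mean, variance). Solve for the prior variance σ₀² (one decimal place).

For the Normal–Normal model with known σ², precisions add: τ_n = τ₀ + n/σ².
So 1/σ₀² = 1/0.9544 − 27/26.3 = 1.047779 − 1.026616 = 0.021163.
Hence σ₀² = 1/0.021163 ≈ 47.3.

σ₀² = 47.3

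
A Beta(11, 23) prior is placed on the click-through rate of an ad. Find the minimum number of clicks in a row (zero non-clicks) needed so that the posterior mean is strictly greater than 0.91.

k = 222

After k clicks and 0 non-clicks the posterior is Beta(11+k, 23), with mean (11+k)/(11+23+k).
Set (11+k)/(34+k) > 0.91 and solve: k > (0.91·34 − 11)/(1 − 0.91) = 221.556.
The smallest integer exceeding 221.556 is 222, and checking k=222: (233)/(256) = 0.9102 > 0.91.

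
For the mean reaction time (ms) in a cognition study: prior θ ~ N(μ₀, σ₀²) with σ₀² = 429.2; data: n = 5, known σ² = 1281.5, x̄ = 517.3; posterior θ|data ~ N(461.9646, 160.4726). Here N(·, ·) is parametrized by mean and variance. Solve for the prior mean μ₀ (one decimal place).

With known observation variance, the Normal–Normal posterior has precision τ_n = τ₀ + n/σ² and mean μ_n = (τ₀μ₀ + (n/σ²)x̄)/τ_n.
Here τ₀ = 1/429.2 = 0.002330 and τ_data = 5/1281.5 = 0.003902, so τ_n = 0.006232.
Rearranging for μ₀: μ₀ = (μ_n·τ_n − τ_data·x̄)/τ₀ = (461.9646·0.006232 − 0.003902·517.3) / 0.002330 = 0.860459/0.002330 ≈ 369.3.

μ₀ = 369.3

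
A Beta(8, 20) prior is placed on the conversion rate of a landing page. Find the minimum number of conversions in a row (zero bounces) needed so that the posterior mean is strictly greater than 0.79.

After k conversions and 0 bounces the posterior is Beta(8+k, 20), with mean (8+k)/(8+20+k).
Set (8+k)/(28+k) > 0.79 and solve: k > (0.79·28 − 8)/(1 − 0.79) = 67.238.
The smallest integer exceeding 67.238 is 68.

k = 68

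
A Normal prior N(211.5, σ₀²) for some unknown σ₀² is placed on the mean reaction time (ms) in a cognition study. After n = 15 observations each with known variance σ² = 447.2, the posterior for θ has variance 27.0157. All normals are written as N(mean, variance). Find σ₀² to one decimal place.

σ₀² = 287.9

For the Normal–Normal model with known σ², precisions add: τ_n = τ₀ + n/σ².
So 1/σ₀² = 1/27.0157 − 15/447.2 = 0.037016 − 0.033542 = 0.003474.
Hence σ₀² = 1/0.003474 ≈ 287.9.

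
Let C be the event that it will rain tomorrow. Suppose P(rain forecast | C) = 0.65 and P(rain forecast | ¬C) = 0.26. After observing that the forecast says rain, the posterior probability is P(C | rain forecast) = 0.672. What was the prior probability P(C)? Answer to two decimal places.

P(C) = 0.45

In odds form, posterior odds = prior odds × likelihood ratio, so prior odds = posterior odds ÷ LR.
Posterior odds = 0.672/(1−0.672) = 2.0488. LR = 0.65/0.26 = 2.5000.
Prior odds = 2.0488/2.5000 = 0.8195, so P(C) = 0.8195/(1+0.8195) ≈ 0.45.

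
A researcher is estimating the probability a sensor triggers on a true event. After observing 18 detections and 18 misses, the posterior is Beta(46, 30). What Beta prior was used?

Under Beta–binomial conjugacy the posterior parameters are (a+s, b+f).
So a = 46 − 18 = 28 and b = 30 − 18 = 12.

Beta(28, 12)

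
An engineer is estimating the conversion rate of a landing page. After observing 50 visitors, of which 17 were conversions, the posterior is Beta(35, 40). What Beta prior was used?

Beta(18, 7)

Under Beta–binomial conjugacy the posterior parameters are (a+s, b+f).
Subtract the data counts: 35−17=18, 40−33=7.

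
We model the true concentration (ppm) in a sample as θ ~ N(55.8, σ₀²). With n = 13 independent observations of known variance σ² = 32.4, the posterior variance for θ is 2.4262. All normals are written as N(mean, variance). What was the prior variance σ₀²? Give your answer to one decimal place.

σ₀² = 91.5

Posterior precision equals prior precision plus data precision: 1/σ_n² = 1/σ₀² + n/σ².
So 1/σ₀² = 1/2.4262 − 13/32.4 = 0.412167 − 0.401235 = 0.010932.
Hence σ₀² = 1/0.010932 ≈ 91.5.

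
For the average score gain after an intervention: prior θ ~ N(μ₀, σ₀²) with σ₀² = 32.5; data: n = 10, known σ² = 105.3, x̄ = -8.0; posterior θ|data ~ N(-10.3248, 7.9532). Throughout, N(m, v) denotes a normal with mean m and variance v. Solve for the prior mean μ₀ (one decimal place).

μ₀ = -17.5

With known observation variance, the Normal–Normal posterior has precision τ_n = τ₀ + n/σ² and mean μ_n = (τ₀μ₀ + (n/σ²)x̄)/τ_n.
Here τ₀ = 1/32.5 = 0.030769 and τ_data = 10/105.3 = 0.094967, so τ_n = 0.125736.
Rearranging for μ₀: μ₀ = (μ_n·τ_n − τ_data·x̄)/τ₀ = (-10.3248·0.125736 − 0.094967·-8.0) / 0.030769 = -0.538463/0.030769 ≈ -17.5.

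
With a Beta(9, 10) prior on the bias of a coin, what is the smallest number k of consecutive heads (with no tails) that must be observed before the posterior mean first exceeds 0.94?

k = 148

After k heads and 0 tails the posterior is Beta(9+k, 10), with mean (9+k)/(9+10+k).
Set (9+k)/(19+k) > 0.94 and solve: k > (0.94·19 − 9)/(1 − 0.94) = 147.667.
The smallest integer exceeding 147.667 is 148, and checking k=148: (157)/(167) = 0.9401 > 0.94.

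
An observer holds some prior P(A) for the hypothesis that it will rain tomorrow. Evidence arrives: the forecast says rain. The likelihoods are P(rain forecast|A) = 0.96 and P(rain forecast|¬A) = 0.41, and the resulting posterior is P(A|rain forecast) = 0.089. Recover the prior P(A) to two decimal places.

Bayes' rule in odds form gives O(A|E) = O(A)·[P(E|A)/P(E|¬A)], hence O(A) = O(A|E)/LR.
Posterior odds = 0.089/(1−0.089) = 0.0977. LR = 0.96/0.41 = 2.3415.
Prior odds = 0.0977/2.3415 = 0.0417, so P(A) = 0.0417/(1+0.0417) ≈ 0.04.

P(A) = 0.04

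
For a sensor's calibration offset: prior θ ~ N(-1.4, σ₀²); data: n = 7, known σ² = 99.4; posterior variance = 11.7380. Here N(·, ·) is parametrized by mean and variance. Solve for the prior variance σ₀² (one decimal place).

σ₀² = 67.7

Posterior precision equals prior precision plus data precision: 1/σ_n² = 1/σ₀² + n/σ².
So 1/σ₀² = 1/11.7380 − 7/99.4 = 0.085193 − 0.070423 = 0.014770.
Hence σ₀² = 1/0.014770 ≈ 67.7.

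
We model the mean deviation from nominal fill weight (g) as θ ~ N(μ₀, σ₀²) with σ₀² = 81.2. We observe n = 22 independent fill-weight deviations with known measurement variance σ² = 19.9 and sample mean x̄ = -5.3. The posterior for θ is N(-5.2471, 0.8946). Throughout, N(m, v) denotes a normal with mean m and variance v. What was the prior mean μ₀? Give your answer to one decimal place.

μ₀ = -0.5

With known observation variance, the Normal–Normal posterior has precision τ_n = τ₀ + n/σ² and mean μ_n = (τ₀μ₀ + (n/σ²)x̄)/τ_n.
Here τ₀ = 1/81.2 = 0.012315 and τ_data = 22/19.9 = 1.105528, so τ_n = 1.117843.
Rearranging for μ₀: μ₀ = (μ_n·τ_n − τ_data·x̄)/τ₀ = (-5.2471·1.117843 − 1.105528·-5.3) / 0.012315 = -0.006136/0.012315 ≈ -0.5.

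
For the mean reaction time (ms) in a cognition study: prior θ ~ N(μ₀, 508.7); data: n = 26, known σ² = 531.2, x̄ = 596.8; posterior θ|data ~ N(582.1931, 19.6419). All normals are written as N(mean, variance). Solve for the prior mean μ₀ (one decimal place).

With known observation variance, the Normal–Normal posterior has precision τ_n = τ₀ + n/σ² and mean μ_n = (τ₀μ₀ + (n/σ²)x̄)/τ_n.
Here τ₀ = 1/508.7 = 0.001966 and τ_data = 26/531.2 = 0.048946, so τ_n = 0.050912.
Rearranging for μ₀: μ₀ = (μ_n·τ_n − τ_data·x̄)/τ₀ = (582.1931·0.050912 − 0.048946·596.8) / 0.001966 = 0.429642/0.001966 ≈ 218.5.

μ₀ = 218.5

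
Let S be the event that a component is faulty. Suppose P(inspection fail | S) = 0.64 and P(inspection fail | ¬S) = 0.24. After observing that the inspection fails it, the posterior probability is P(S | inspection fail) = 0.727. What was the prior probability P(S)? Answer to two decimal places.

In odds form, posterior odds = prior odds × likelihood ratio, so prior odds = posterior odds ÷ LR.
Posterior odds = 0.727/(1−0.727) = 2.6630. LR = 0.64/0.24 = 2.6667.
Prior odds = 2.6630/2.6667 = 0.9986, so P(S) = 0.9986/(1+0.9986) ≈ 0.50.

P(S) = 0.50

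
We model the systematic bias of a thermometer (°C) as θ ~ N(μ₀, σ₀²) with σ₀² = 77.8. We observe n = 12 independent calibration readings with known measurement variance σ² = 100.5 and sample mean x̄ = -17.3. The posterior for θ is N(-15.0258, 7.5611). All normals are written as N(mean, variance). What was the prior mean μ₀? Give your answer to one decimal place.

The posterior mean is a precision-weighted average: μ_n = (τ₀μ₀ + τ_data·x̄)/(τ₀+τ_data), with τ₀=1/σ₀² and τ_data=n/σ².
Here τ₀ = 1/77.8 = 0.012853 and τ_data = 12/100.5 = 0.119403, so τ_n = 0.132256.
Rearranging for μ₀: μ₀ = (μ_n·τ_n − τ_data·x̄)/τ₀ = (-15.0258·0.132256 − 0.119403·-17.3) / 0.012853 = 0.078420/0.012853 ≈ 6.1.

μ₀ = 6.1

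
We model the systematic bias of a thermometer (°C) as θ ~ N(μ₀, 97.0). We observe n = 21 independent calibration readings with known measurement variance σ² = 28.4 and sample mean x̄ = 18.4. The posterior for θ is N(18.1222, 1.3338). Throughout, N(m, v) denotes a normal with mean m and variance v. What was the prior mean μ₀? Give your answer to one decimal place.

With known observation variance, the Normal–Normal posterior has precision τ_n = τ₀ + n/σ² and mean μ_n = (τ₀μ₀ + (n/σ²)x̄)/τ_n.
Here τ₀ = 1/97.0 = 0.010309 and τ_data = 21/28.4 = 0.739437, so τ_n = 0.749746.
Rearranging for μ₀: μ₀ = (μ_n·τ_n − τ_data·x̄)/τ₀ = (18.1222·0.749746 − 0.739437·18.4) / 0.010309 = -0.018594/0.010309 ≈ -1.8.

μ₀ = -1.8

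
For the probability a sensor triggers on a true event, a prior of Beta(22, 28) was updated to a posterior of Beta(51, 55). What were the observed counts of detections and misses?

Beta is conjugate to the binomial likelihood: posterior = Beta(α+s, β+f).
Match parameters: s=51−22=29, f=55−28=27.

29 detections and 27 misses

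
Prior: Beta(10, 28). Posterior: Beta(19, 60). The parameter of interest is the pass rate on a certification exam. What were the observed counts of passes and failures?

Beta is conjugate to the binomial likelihood: posterior = Beta(α+s, β+f).
Match parameters: s=19−10=9, f=60−28=32.

9 passes and 32 failures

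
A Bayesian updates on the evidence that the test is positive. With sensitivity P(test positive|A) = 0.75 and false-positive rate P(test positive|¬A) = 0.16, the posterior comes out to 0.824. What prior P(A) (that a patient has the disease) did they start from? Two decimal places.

P(A) = 0.50

Bayes' rule in odds form gives O(A|E) = O(A)·[P(E|A)/P(E|¬A)], hence O(A) = O(A|E)/LR.
Posterior odds = 0.824/(1−0.824) = 4.6818. LR = 0.75/0.16 = 4.6875.
Prior odds = 4.6818/4.6875 = 0.9988, so P(A) = 0.9988/(1+0.9988) ≈ 0.50.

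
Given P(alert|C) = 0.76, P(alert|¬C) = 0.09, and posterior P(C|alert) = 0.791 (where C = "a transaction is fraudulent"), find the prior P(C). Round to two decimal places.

P(C) = 0.31

Bayes' rule in odds form gives O(C|E) = O(C)·[P(E|C)/P(E|¬C)], hence O(C) = O(C|E)/LR.
Posterior odds = 0.791/(1−0.791) = 3.7847. LR = 0.76/0.09 = 8.4444.
Prior odds = 3.7847/8.4444 = 0.4482, so P(C) = 0.4482/(1+0.4482) ≈ 0.31.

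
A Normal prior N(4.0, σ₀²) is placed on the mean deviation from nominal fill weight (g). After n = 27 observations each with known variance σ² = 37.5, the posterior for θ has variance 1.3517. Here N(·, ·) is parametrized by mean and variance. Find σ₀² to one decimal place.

Posterior precision equals prior precision plus data precision: 1/σ_n² = 1/σ₀² + n/σ².
So 1/σ₀² = 1/1.3517 − 27/37.5 = 0.739809 − 0.720000 = 0.019809.
Hence σ₀² = 1/0.019809 ≈ 50.5.

σ₀² = 50.5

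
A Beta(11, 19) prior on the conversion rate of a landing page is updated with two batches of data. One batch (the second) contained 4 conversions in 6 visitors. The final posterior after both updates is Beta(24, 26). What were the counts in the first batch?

Sequential conjugate updates are equivalent to a single update on the pooled data, so total successes = posterior α − prior α and total failures = posterior β − prior β.
Total across both batches: 24−11=13 conversions, 26−19=7 bounces.
Subtract the second batch: 13−4=9 conversions and 7−2=5 bounces.

9 conversions and 5 bounces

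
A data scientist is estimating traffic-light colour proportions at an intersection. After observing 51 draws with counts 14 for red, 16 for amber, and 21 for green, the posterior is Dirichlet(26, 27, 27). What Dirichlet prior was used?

For a Dirichlet(α) prior with multinomial counts c, the posterior is Dirichlet(α + c) componentwise.
Subtract each count from the matching posterior parameter: 26−14=12, 27−16=11, 27−21=6.

Dirichlet(12, 11, 6)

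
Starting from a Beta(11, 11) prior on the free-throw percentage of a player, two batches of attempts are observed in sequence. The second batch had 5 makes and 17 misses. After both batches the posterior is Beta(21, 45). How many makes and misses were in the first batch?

5 makes and 17 misses

Because Beta–binomial updating is additive in the counts, the combined data contributed (α_post−α_prior, β_post−β_prior) successes and failures.
Total across both batches: 21−11=10 makes, 45−11=34 misses.
Subtract the second batch: 10−5=5 makes and 34−17=17 misses.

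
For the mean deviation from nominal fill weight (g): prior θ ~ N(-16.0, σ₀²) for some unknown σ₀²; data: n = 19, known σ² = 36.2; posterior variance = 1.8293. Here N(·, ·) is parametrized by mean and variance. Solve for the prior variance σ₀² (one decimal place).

σ₀² = 45.9

Posterior precision equals prior precision plus data precision: 1/σ_n² = 1/σ₀² + n/σ².
So 1/σ₀² = 1/1.8293 − 19/36.2 = 0.546657 − 0.524862 = 0.021795.
Hence σ₀² = 1/0.021795 ≈ 45.9.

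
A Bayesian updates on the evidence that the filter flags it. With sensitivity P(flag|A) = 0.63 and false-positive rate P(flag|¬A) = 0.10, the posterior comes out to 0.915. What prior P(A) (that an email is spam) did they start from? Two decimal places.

P(A) = 0.63

In odds form, posterior odds = prior odds × likelihood ratio, so prior odds = posterior odds ÷ LR.
Posterior odds = 0.915/(1−0.915) = 10.7647. LR = 0.63/0.10 = 6.3000.
Prior odds = 10.7647/6.3000 = 1.7087, so P(A) = 1.7087/(1+1.7087) ≈ 0.63.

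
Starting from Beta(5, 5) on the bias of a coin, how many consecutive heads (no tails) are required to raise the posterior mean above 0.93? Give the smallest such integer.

After k heads and 0 tails the posterior is Beta(5+k, 5), with mean (5+k)/(5+5+k).
Set (5+k)/(10+k) > 0.93 and solve: k > (0.93·10 − 5)/(1 − 0.93) = 61.429.
The smallest integer exceeding 61.429 is 62, and checking k=62: (67)/(72) = 0.9306 > 0.93.

k = 62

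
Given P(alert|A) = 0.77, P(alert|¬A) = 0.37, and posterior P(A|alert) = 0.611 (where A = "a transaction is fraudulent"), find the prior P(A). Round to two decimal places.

P(A) = 0.43

Bayes' rule in odds form gives O(A|E) = O(A)·[P(E|A)/P(E|¬A)], hence O(A) = O(A|E)/LR.
Posterior odds = 0.611/(1−0.611) = 1.5707. LR = 0.77/0.37 = 2.0811.
Prior odds = 1.5707/2.0811 = 0.7547, so P(A) = 0.7547/(1+0.7547) ≈ 0.43.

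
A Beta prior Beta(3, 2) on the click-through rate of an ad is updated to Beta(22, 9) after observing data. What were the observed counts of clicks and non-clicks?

A Beta(α, β) prior with s successes and f failures in binomial data gives a Beta(α+s, β+f) posterior.
So s = 22 − 3 = 19 and f = 9 − 2 = 7.

19 clicks and 7 non-clicks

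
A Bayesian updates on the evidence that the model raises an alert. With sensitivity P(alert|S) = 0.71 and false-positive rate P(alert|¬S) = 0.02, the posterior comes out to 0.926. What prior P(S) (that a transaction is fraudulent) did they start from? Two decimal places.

P(S) = 0.26

Bayes' rule in odds form gives O(S|E) = O(S)·[P(E|S)/P(E|¬S)], hence O(S) = O(S|E)/LR.
Posterior odds = 0.926/(1−0.926) = 12.5135. LR = 0.71/0.02 = 35.5000.
Prior odds = 12.5135/35.5000 = 0.3525, so P(S) = 0.3525/(1+0.3525) ≈ 0.26.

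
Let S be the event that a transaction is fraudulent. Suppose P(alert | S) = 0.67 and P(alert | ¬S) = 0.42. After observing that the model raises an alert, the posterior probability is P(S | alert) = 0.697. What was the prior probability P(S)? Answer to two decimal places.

Bayes' rule in odds form gives O(S|E) = O(S)·[P(E|S)/P(E|¬S)], hence O(S) = O(S|E)/LR.
Posterior odds = 0.697/(1−0.697) = 2.3003. LR = 0.67/0.42 = 1.5952.
Prior odds = 2.3003/1.5952 = 1.4420, so P(S) = 1.4420/(1+1.4420) ≈ 0.59.

P(S) = 0.59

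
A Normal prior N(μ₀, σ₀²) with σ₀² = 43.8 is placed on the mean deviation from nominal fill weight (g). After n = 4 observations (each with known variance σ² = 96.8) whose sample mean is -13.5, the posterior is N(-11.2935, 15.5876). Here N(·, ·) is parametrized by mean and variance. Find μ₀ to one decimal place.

μ₀ = -7.3

With known observation variance, the Normal–Normal posterior has precision τ_n = τ₀ + n/σ² and mean μ_n = (τ₀μ₀ + (n/σ²)x̄)/τ_n.
Here τ₀ = 1/43.8 = 0.022831 and τ_data = 4/96.8 = 0.041322, so τ_n = 0.064153.
Rearranging for μ₀: μ₀ = (μ_n·τ_n − τ_data·x̄)/τ₀ = (-11.2935·0.064153 − 0.041322·-13.5) / 0.022831 = -0.166665/0.022831 ≈ -7.3.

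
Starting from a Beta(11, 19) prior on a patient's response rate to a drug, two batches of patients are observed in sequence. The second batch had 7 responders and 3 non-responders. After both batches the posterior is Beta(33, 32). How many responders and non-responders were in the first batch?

Sequential conjugate updates are equivalent to a single update on the pooled data, so total successes = posterior α − prior α and total failures = posterior β − prior β.
Total across both batches: 33−11=22 responders, 32−19=13 non-responders.
Subtract the second batch: 22−7=15 responders and 13−3=10 non-responders.

15 responders and 10 non-responders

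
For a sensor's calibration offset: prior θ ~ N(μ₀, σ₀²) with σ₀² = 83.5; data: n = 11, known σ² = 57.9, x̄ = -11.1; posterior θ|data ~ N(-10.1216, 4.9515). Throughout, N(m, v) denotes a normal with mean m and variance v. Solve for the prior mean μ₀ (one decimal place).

μ₀ = 5.4

The posterior mean is a precision-weighted average: μ_n = (τ₀μ₀ + τ_data·x̄)/(τ₀+τ_data), with τ₀=1/σ₀² and τ_data=n/σ².
Here τ₀ = 1/83.5 = 0.011976 and τ_data = 11/57.9 = 0.189983, so τ_n = 0.201959.
Rearranging for μ₀: μ₀ = (μ_n·τ_n − τ_data·x̄)/τ₀ = (-10.1216·0.201959 − 0.189983·-11.1) / 0.011976 = 0.064663/0.011976 ≈ 5.4.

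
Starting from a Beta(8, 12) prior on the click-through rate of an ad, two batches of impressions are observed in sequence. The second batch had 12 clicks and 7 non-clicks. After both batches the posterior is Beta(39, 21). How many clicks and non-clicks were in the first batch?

Because Beta–binomial updating is additive in the counts, the combined data contributed (α_post−α_prior, β_post−β_prior) successes and failures.
Total across both batches: 39−8=31 clicks, 21−12=9 non-clicks.
Subtract the second batch: 31−12=19 clicks and 9−7=2 non-clicks.

19 clicks and 2 non-clicks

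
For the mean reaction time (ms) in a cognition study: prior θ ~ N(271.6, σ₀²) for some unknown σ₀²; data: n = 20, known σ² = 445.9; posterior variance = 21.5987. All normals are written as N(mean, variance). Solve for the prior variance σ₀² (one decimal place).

σ₀² = 691.6

For the Normal–Normal model with known σ², precisions add: τ_n = τ₀ + n/σ².
So 1/σ₀² = 1/21.5987 − 20/445.9 = 0.046299 − 0.044853 = 0.001446.
Hence σ₀² = 1/0.001446 ≈ 691.6.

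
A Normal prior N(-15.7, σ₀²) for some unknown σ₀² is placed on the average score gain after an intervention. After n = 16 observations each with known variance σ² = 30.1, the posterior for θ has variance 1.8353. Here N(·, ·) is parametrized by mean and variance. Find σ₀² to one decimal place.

For the Normal–Normal model with known σ², precisions add: τ_n = τ₀ + n/σ².
So 1/σ₀² = 1/1.8353 − 16/30.1 = 0.544870 − 0.531561 = 0.013309.
Hence σ₀² = 1/0.013309 ≈ 75.1.

σ₀² = 75.1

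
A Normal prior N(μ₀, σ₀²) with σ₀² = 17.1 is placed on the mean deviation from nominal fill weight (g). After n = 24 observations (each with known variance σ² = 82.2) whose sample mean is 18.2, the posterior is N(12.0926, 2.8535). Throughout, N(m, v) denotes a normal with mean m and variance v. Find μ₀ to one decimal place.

The posterior mean is a precision-weighted average: μ_n = (τ₀μ₀ + τ_data·x̄)/(τ₀+τ_data), with τ₀=1/σ₀² and τ_data=n/σ².
Here τ₀ = 1/17.1 = 0.058480 and τ_data = 24/82.2 = 0.291971, so τ_n = 0.350451.
Rearranging for μ₀: μ₀ = (μ_n·τ_n − τ_data·x̄)/τ₀ = (12.0926·0.350451 − 0.291971·18.2) / 0.058480 = -1.076008/0.058480 ≈ -18.4.

μ₀ = -18.4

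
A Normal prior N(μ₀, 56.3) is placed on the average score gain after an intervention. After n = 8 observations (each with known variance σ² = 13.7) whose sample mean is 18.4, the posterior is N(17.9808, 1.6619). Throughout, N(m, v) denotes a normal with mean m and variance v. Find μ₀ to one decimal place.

The posterior mean is a precision-weighted average: μ_n = (τ₀μ₀ + τ_data·x̄)/(τ₀+τ_data), with τ₀=1/σ₀² and τ_data=n/σ².
Here τ₀ = 1/56.3 = 0.017762 and τ_data = 8/13.7 = 0.583942, so τ_n = 0.601704.
Rearranging for μ₀: μ₀ = (μ_n·τ_n − τ_data·x̄)/τ₀ = (17.9808·0.601704 − 0.583942·18.4) / 0.017762 = 0.074586/0.017762 ≈ 4.2.

μ₀ = 4.2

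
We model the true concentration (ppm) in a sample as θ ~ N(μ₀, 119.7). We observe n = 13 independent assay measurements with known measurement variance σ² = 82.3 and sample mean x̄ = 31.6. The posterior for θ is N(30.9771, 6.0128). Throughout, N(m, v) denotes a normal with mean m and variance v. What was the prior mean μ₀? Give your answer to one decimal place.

μ₀ = 19.2

The posterior mean is a precision-weighted average: μ_n = (τ₀μ₀ + τ_data·x̄)/(τ₀+τ_data), with τ₀=1/σ₀² and τ_data=n/σ².
Here τ₀ = 1/119.7 = 0.008354 and τ_data = 13/82.3 = 0.157959, so τ_n = 0.166313.
Rearranging for μ₀: μ₀ = (μ_n·τ_n − τ_data·x̄)/τ₀ = (30.9771·0.166313 − 0.157959·31.6) / 0.008354 = 0.160390/0.008354 ≈ 19.2.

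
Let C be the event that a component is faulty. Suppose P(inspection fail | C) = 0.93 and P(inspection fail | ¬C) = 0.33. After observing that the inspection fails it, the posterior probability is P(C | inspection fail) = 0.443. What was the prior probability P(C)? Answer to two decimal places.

P(C) = 0.22

Bayes' rule in odds form gives O(C|E) = O(C)·[P(E|C)/P(E|¬C)], hence O(C) = O(C|E)/LR.
Posterior odds = 0.443/(1−0.443) = 0.7953. LR = 0.93/0.33 = 2.8182.
Prior odds = 0.7953/2.8182 = 0.2822, so P(C) = 0.2822/(1+0.2822) ≈ 0.22.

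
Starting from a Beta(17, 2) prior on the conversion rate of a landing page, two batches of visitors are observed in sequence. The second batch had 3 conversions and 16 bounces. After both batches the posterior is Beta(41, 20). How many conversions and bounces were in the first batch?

Because Beta–binomial updating is additive in the counts, the combined data contributed (α_post−α_prior, β_post−β_prior) successes and failures.
Total across both batches: 41−17=24 conversions, 20−2=18 bounces.
Subtract the second batch: 24−3=21 conversions and 18−16=2 bounces.

21 conversions and 2 bounces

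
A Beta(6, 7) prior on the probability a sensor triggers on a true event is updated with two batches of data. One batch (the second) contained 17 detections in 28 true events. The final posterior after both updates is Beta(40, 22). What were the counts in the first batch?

17 detections and 4 misses

Because Beta–binomial updating is additive in the counts, the combined data contributed (α_post−α_prior, β_post−β_prior) successes and failures.
Total across both batches: 40−6=34 detections, 22−7=15 misses.
Subtract the second batch: 34−17=17 detections and 15−11=4 misses.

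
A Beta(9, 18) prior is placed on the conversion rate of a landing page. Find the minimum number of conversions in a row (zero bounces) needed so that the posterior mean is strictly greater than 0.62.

After k conversions and 0 bounces the posterior is Beta(9+k, 18), with mean (9+k)/(9+18+k).
Set (9+k)/(27+k) > 0.62 and solve: k > (0.62·27 − 9)/(1 − 0.62) = 20.368.
The smallest integer exceeding 20.368 is 21, and checking k=21: (30)/(48) = 0.6250 > 0.62.

k = 21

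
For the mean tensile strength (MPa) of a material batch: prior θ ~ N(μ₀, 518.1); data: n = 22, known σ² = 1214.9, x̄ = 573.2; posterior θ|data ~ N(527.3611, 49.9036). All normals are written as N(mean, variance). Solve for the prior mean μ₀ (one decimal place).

The posterior mean is a precision-weighted average: μ_n = (τ₀μ₀ + τ_data·x̄)/(τ₀+τ_data), with τ₀=1/σ₀² and τ_data=n/σ².
Here τ₀ = 1/518.1 = 0.001930 and τ_data = 22/1214.9 = 0.018108, so τ_n = 0.020038.
Rearranging for μ₀: μ₀ = (μ_n·τ_n − τ_data·x̄)/τ₀ = (527.3611·0.020038 − 0.018108·573.2) / 0.001930 = 0.187756/0.001930 ≈ 97.3.

μ₀ = 97.3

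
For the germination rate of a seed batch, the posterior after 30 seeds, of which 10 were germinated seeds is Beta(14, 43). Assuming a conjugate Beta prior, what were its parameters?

Beta(4, 23)

A Beta(α, β) prior with s successes and f failures in binomial data gives a Beta(α+s, β+f) posterior.
Subtract the data counts: 14−10=4, 43−20=23.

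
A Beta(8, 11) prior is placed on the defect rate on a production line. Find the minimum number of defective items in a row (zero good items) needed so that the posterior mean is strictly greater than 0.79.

After k defective items and 0 good items the posterior is Beta(8+k, 11), with mean (8+k)/(8+11+k).
Set (8+k)/(19+k) > 0.79 and solve: k > (0.79·19 − 8)/(1 − 0.79) = 33.381.
The smallest integer exceeding 33.381 is 34, and checking k=34: (42)/(53) = 0.7925 > 0.79.

k = 34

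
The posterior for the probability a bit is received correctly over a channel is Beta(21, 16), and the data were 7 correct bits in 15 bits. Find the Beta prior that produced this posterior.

Beta(14, 8)

Beta is conjugate to the binomial likelihood: posterior = Beta(α+s, β+f).
Subtract the data counts: 21−7=14, 16−8=8.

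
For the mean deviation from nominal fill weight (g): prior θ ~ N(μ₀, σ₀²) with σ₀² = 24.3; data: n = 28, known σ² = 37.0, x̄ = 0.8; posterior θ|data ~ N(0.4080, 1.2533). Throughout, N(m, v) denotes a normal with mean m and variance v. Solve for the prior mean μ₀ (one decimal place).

With known observation variance, the Normal–Normal posterior has precision τ_n = τ₀ + n/σ² and mean μ_n = (τ₀μ₀ + (n/σ²)x̄)/τ_n.
Here τ₀ = 1/24.3 = 0.041152 and τ_data = 28/37.0 = 0.756757, so τ_n = 0.797909.
Rearranging for μ₀: μ₀ = (μ_n·τ_n − τ_data·x̄)/τ₀ = (0.4080·0.797909 − 0.756757·0.8) / 0.041152 = -0.279859/0.041152 ≈ -6.8.

μ₀ = -6.8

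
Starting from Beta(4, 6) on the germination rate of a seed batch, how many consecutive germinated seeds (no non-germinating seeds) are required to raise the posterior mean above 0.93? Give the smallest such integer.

After k germinated seeds and 0 non-germinating seeds the posterior is Beta(4+k, 6), with mean (4+k)/(4+6+k).
Set (4+k)/(10+k) > 0.93 and solve: k > (0.93·10 − 4)/(1 − 0.93) = 75.714.
The smallest integer exceeding 75.714 is 76.

k = 76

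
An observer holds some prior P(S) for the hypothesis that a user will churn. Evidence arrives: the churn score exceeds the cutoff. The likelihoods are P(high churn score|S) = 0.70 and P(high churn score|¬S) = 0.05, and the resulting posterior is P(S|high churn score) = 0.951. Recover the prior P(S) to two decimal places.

P(S) = 0.58

Bayes' rule in odds form gives O(S|E) = O(S)·[P(E|S)/P(E|¬S)], hence O(S) = O(S|E)/LR.
Posterior odds = 0.951/(1−0.951) = 19.4082. LR = 0.70/0.05 = 14.0000.
Prior odds = 19.4082/14.0000 = 1.3863, so P(S) = 1.3863/(1+1.3863) ≈ 0.58.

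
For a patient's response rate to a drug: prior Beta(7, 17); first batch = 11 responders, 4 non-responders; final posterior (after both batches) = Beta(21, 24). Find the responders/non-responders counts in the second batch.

3 responders and 3 non-responders

Because Beta–binomial updating is additive in the counts, the combined data contributed (α_post−α_prior, β_post−β_prior) successes and failures.
Total across both batches: 21−7=14 responders, 24−17=7 non-responders.
Subtract the first batch: 14−11=3 responders and 7−4=3 non-responders.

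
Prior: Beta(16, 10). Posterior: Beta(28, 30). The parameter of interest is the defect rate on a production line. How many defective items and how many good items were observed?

12 defective items and 20 good items

Under Beta–binomial conjugacy the posterior parameters are (α+s, β+f).
Match parameters: s=28−16=12, f=30−10=20.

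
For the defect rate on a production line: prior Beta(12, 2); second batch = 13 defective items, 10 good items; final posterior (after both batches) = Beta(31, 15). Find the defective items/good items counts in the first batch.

6 defective items and 3 good items

Sequential conjugate updates are equivalent to a single update on the pooled data, so total successes = posterior α − prior α and total failures = posterior β − prior β.
Total across both batches: 31−12=19 defective items, 15−2=13 good items.
Subtract the second batch: 19−13=6 defective items and 13−10=3 good items.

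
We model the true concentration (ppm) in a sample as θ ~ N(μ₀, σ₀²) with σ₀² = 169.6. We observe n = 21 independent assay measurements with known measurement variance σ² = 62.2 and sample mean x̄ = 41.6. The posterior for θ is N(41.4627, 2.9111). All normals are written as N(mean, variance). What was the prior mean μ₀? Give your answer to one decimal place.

μ₀ = 33.6

With known observation variance, the Normal–Normal posterior has precision τ_n = τ₀ + n/σ² and mean μ_n = (τ₀μ₀ + (n/σ²)x̄)/τ_n.
Here τ₀ = 1/169.6 = 0.005896 and τ_data = 21/62.2 = 0.337621, so τ_n = 0.343517.
Rearranging for μ₀: μ₀ = (μ_n·τ_n − τ_data·x̄)/τ₀ = (41.4627·0.343517 − 0.337621·41.6) / 0.005896 = 0.198109/0.005896 ≈ 33.6.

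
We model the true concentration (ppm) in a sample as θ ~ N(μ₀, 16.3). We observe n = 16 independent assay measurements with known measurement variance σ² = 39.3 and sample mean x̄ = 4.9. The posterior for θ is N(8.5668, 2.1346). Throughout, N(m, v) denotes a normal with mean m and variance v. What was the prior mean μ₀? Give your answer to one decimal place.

With known observation variance, the Normal–Normal posterior has precision τ_n = τ₀ + n/σ² and mean μ_n = (τ₀μ₀ + (n/σ²)x̄)/τ_n.
Here τ₀ = 1/16.3 = 0.061350 and τ_data = 16/39.3 = 0.407125, so τ_n = 0.468475.
Rearranging for μ₀: μ₀ = (μ_n·τ_n − τ_data·x̄)/τ₀ = (8.5668·0.468475 − 0.407125·4.9) / 0.061350 = 2.018419/0.061350 ≈ 32.9.

μ₀ = 32.9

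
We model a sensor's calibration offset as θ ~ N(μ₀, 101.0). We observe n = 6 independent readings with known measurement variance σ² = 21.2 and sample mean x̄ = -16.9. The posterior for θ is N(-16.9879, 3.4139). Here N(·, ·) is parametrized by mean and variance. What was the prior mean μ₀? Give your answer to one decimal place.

μ₀ = -19.5

With known observation variance, the Normal–Normal posterior has precision τ_n = τ₀ + n/σ² and mean μ_n = (τ₀μ₀ + (n/σ²)x̄)/τ_n.
Here τ₀ = 1/101.0 = 0.009901 and τ_data = 6/21.2 = 0.283019, so τ_n = 0.292920.
Rearranging for μ₀: μ₀ = (μ_n·τ_n − τ_data·x̄)/τ₀ = (-16.9879·0.292920 − 0.283019·-16.9) / 0.009901 = -0.193075/0.009901 ≈ -19.5.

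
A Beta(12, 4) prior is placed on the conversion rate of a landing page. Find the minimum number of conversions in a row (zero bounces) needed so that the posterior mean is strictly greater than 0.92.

After k conversions and 0 bounces the posterior is Beta(12+k, 4), with mean (12+k)/(12+4+k).
Set (12+k)/(16+k) > 0.92 and solve: k > (0.92·16 − 12)/(1 − 0.92) = 34.000.
The smallest integer exceeding 34.000 is 35, and checking k=35: (47)/(51) = 0.9216 > 0.92.

k = 35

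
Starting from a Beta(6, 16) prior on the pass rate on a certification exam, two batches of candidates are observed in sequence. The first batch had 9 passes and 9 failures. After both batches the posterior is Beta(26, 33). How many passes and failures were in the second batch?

Sequential conjugate updates are equivalent to a single update on the pooled data, so total successes = posterior α − prior α and total failures = posterior β − prior β.
Total across both batches: 26−6=20 passes, 33−16=17 failures.
Subtract the first batch: 20−9=11 passes and 17−9=8 failures.

11 passes and 8 failures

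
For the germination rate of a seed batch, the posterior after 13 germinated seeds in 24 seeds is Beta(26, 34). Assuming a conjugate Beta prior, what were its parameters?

Beta is conjugate to the binomial likelihood: posterior = Beta(α+s, β+f).
Subtract the data counts: 26−13=13, 34−11=23.

Beta(13, 23)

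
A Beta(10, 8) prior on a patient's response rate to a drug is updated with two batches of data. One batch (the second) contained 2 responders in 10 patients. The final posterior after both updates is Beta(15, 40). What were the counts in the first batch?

Sequential conjugate updates are equivalent to a single update on the pooled data, so total successes = posterior α − prior α and total failures = posterior β − prior β.
Total across both batches: 15−10=5 responders, 40−8=32 non-responders.
Subtract the second batch: 5−2=3 responders and 32−8=24 non-responders.

3 responders and 24 non-responders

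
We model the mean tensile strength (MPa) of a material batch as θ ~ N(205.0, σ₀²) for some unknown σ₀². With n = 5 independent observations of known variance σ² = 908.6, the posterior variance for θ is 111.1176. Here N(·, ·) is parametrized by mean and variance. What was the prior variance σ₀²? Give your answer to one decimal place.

σ₀² = 286.0

Posterior precision equals prior precision plus data precision: 1/σ_n² = 1/σ₀² + n/σ².
So 1/σ₀² = 1/111.1176 − 5/908.6 = 0.008999 − 0.005503 = 0.003496.
Hence σ₀² = 1/0.003496 ≈ 286.0.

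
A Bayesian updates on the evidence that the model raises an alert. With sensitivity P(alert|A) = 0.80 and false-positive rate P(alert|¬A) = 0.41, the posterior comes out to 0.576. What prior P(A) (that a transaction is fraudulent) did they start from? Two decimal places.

Bayes' rule in odds form gives O(A|E) = O(A)·[P(E|A)/P(E|¬A)], hence O(A) = O(A|E)/LR.
Posterior odds = 0.576/(1−0.576) = 1.3585. LR = 0.80/0.41 = 1.9512.
Prior odds = 1.3585/1.9512 = 0.6962, so P(A) = 0.6962/(1+0.6962) ≈ 0.41.

P(A) = 0.41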